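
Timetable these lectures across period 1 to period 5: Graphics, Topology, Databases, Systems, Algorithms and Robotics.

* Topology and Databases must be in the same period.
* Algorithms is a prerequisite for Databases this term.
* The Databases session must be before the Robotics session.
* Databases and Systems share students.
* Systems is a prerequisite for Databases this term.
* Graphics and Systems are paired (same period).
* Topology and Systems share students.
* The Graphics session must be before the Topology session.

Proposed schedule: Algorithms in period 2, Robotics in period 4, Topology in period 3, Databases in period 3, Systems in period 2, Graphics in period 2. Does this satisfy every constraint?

Yes, all constraints hold

The Databases session must be before the Robotics session — holds.
Graphics and Systems are paired (same period) — holds.
Topology and Systems share students — holds.
Databases and Systems share students — holds.
The Graphics session must be before the Topology session — holds.
Systems is a prerequisite for Databases this term — holds.
Topology and Databases must be in the same period — holds.
Algorithms is a prerequisite for Databases this term — holds.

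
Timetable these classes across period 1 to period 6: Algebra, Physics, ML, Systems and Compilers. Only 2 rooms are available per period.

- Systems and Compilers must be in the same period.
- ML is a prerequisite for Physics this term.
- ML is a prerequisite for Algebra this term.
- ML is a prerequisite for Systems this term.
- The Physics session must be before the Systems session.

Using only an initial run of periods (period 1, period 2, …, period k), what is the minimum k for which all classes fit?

The precedence chain requires at least 3 distinct periods.
With at most 2 per period and 5 classes, at least 3 periods are needed.
3 works (last occupied period: period 3): for example Compilers=period 3; Algebra=period 2; Physics=period 2; ML=period 1; Systems=period 3.

3 periods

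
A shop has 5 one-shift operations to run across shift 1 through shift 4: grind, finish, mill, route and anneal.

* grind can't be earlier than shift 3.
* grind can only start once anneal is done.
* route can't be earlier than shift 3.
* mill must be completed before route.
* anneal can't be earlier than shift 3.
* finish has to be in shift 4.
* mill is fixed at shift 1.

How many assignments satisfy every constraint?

Enumerating: finish -> shift 4; route -> shift 3; grind -> shift 4; anneal -> shift 3; mill -> shift 1 | mill in shift 1, grind in shift 4, route in shift 4, anneal in shift 3, finish in shift 4.

2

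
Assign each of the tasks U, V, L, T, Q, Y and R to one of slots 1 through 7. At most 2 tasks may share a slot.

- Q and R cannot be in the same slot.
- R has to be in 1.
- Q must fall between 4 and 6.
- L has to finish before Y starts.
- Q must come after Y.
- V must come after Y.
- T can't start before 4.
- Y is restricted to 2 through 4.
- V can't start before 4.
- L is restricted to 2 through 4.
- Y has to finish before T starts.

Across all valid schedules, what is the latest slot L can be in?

L is available from 2; L's own window allows nothing later than 4; downstream work caps L at 3.
L at 3 is achievable: Q=5, T=6, L=3, Y=4, U=1, V=5, R=1.

3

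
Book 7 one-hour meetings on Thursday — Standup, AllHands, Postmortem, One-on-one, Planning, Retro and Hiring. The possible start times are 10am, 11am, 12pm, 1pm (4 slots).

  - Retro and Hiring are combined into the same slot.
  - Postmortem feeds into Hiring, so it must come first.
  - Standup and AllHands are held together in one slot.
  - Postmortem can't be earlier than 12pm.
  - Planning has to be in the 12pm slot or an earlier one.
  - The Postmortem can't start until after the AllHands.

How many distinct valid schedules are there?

Splitting on Standup: it can be 10am (12), 11am (12). Listing each branch's schedules as (AllHands, Postmortem, One-on-one, Planning, Retro, Hiring):
Standup=10am: (10am,12pm,10am,10am,1pm,1pm) (10am,12pm,10am,11am,1pm,1pm) (10am,12pm,10am,12pm,1pm,1pm) (10am,12pm,11am,10am,1pm,1pm) (10am,12pm,11am,11am,1pm,1pm) (10am,12pm,11am,12pm,1pm,1pm) (10am,12pm,12pm,10am,1pm,1pm) (10am,12pm,12pm,11am,1pm,1pm) (10am,12pm,12pm,12pm,1pm,1pm) (10am,12pm,1pm,10am,1pm,1pm) (10am,12pm,1pm,11am,1pm,1pm) (10am,12pm,1pm,12pm,1pm,1pm) — 12.
Standup=11am: (11am,12pm,10am,10am,1pm,1pm) (11am,12pm,10am,11am,1pm,1pm) (11am,12pm,10am,12pm,1pm,1pm) (11am,12pm,11am,10am,1pm,1pm) (11am,12pm,11am,11am,1pm,1pm) (11am,12pm,11am,12pm,1pm,1pm) (11am,12pm,12pm,10am,1pm,1pm) (11am,12pm,12pm,11am,1pm,1pm) (11am,12pm,12pm,12pm,1pm,1pm) (11am,12pm,1pm,10am,1pm,1pm) (11am,12pm,1pm,11am,1pm,1pm) (11am,12pm,1pm,12pm,1pm,1pm) — 12.
Summing: 12 + 12 = 24.

24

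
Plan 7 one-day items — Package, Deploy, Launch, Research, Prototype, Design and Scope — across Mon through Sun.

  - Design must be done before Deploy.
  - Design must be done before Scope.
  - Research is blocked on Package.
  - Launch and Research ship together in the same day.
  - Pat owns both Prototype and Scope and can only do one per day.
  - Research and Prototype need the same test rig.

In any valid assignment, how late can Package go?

Sat

Downstream work caps Package at Sat.
Package at Sat is achievable: Research -> Sun; Package -> Sat; Prototype -> Mon; Launch -> Sun; Scope -> Tue; Design -> Mon; Deploy -> Tue.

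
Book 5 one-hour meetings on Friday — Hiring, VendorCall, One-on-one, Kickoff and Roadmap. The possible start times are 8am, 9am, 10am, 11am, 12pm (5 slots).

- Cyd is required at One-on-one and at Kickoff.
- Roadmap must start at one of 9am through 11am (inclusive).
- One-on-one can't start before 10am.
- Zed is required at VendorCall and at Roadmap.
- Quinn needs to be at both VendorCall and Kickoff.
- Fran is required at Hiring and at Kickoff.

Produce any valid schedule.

VendorCall -> 8am; Kickoff -> 9am; Hiring -> 8am; One-on-one -> 10am; Roadmap -> 9am

Checking: One-on-one(10am) != Kickoff(9am); VendorCall(8am) != Roadmap(9am); Hiring(8am) != Kickoff(9am); VendorCall(8am) != Kickoff(9am); Roadmap=9am in [9am,11am]; One-on-one=10am in [10am,12pm].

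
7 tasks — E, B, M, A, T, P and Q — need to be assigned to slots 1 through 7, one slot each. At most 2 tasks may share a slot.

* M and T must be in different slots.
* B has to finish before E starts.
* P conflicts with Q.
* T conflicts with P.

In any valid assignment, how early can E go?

2

Precedence pushes E to at least 2.
E at 2 is achievable: A=2, T=3, P=4, E=2, Q=3, M=1, B=1.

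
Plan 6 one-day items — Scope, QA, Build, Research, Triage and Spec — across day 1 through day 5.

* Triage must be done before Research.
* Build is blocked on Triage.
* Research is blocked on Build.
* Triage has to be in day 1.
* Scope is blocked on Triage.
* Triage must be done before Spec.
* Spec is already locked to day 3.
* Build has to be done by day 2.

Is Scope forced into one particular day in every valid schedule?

Scope can be day 2 (e.g. QA=day 1; Spec=day 3; Build=day 2; Scope=day 2; Research=day 3; Triage=day 1) or day 3 (e.g. Spec -> day 3, Scope -> day 3, Triage -> day 1, Research -> day 3, QA -> day 1, Build -> day 2).

No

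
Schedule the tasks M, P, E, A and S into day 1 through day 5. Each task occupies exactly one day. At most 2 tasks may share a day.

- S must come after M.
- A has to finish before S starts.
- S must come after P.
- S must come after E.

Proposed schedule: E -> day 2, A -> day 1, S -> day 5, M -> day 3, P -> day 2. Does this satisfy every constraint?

Yes

S must come after M — holds.
At most 2 tasks may share a day — holds.
A has to finish before S starts — holds.
S must come after E — holds.
S must come after P — holds.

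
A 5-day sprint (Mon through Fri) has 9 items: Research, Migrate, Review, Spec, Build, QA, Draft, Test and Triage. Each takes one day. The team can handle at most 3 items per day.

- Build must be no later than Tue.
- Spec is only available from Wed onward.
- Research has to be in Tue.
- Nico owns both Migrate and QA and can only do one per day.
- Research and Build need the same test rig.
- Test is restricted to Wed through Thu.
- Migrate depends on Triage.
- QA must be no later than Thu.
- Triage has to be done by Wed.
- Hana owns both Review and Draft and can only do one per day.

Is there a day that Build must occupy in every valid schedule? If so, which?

Mon

Build's window is Mon–Tue.
Research is fixed at Tue, and Build can't share a day with Research.
So Build must be Mon.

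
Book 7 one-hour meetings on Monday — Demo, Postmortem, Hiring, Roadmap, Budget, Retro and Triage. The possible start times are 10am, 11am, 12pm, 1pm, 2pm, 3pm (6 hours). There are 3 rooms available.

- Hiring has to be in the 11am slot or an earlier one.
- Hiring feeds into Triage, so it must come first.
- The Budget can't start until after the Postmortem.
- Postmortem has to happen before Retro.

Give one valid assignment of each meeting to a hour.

Budget in 11am, Hiring in 10am, Roadmap in 12pm, Triage in 11am, Demo in 10am, Retro in 11am, Postmortem in 10am

Checking: Hiring(10am) before Triage(11am); Postmortem(10am) before Budget(11am); Postmortem(10am) before Retro(11am); Hiring=10am in [10am,11am]; max 3 per hour (cap 3).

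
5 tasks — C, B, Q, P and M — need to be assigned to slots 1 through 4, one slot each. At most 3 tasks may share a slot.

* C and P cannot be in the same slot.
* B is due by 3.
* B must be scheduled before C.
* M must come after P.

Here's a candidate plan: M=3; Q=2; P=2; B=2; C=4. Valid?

Yes, all constraints hold

M must come after P — holds.
B must be scheduled before C — holds.
At most 3 tasks may share a slot — holds.
B is due by 3 — holds.
C and P cannot be in the same slot — holds.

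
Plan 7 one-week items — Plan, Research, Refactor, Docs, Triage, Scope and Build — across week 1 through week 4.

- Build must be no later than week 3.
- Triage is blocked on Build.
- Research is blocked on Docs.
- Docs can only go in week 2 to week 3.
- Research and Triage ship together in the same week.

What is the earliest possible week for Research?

Precedence pushes Research to at least week 3.
Research at week 3 is achievable: Build -> week 1, Triage -> week 3, Docs -> week 2, Research -> week 3, Scope -> week 1, Refactor -> week 1, Plan -> week 1.

week 3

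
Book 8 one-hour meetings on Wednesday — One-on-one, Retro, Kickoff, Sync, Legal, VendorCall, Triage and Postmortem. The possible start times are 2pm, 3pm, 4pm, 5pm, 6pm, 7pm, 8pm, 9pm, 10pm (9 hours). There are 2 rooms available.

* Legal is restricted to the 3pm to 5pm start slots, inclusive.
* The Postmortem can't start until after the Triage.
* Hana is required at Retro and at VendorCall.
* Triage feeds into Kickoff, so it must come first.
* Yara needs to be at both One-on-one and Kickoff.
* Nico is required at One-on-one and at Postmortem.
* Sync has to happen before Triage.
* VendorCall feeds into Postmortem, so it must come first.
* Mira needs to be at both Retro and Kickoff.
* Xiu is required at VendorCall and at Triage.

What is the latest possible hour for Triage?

9pm

Precedence pushes Triage to at least 3pm; downstream work caps Triage at 9pm.
Triage at 9pm is achievable: Postmortem=10pm; One-on-one=3pm; Triage=9pm; Kickoff=10pm; Legal=3pm; Retro=4pm; Sync=2pm; VendorCall=2pm.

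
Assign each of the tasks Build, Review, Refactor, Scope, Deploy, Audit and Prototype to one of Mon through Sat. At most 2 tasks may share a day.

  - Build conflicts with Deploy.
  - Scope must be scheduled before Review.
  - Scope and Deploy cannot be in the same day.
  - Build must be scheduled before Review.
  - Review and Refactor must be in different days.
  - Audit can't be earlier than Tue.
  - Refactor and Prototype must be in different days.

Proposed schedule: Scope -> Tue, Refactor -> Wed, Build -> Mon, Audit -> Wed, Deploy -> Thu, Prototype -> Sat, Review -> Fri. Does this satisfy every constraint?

Review and Refactor must be in different days — holds.
Build conflicts with Deploy — holds.
Scope must be scheduled before Review — holds.
Scope and Deploy cannot be in the same day — holds.
Audit can't be earlier than Tue — holds.
At most 2 tasks may share a day — holds.
Build must be scheduled before Review — holds.
Refactor and Prototype must be in different days — holds.

Yes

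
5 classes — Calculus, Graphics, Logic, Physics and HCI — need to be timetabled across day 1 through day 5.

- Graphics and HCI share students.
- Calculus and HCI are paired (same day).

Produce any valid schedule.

Graphics in day 2; Calculus in day 1; Logic in day 1; Physics in day 1; HCI in day 1

Checking: Graphics(day 2) != HCI(day 1); Calculus = HCI = day 1.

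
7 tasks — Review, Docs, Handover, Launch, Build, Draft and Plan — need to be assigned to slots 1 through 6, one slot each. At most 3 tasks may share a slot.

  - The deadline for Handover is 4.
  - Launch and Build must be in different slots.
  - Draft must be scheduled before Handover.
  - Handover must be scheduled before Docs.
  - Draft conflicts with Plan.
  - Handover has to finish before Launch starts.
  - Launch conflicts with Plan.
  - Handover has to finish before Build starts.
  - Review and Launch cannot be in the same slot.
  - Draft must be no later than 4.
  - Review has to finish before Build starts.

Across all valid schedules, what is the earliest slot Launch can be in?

3

Precedence pushes Launch to at least 3.
Launch at 3 is achievable: Build in 4; Docs in 3; Handover in 2; Review in 1; Plan in 2; Launch in 3; Draft in 1.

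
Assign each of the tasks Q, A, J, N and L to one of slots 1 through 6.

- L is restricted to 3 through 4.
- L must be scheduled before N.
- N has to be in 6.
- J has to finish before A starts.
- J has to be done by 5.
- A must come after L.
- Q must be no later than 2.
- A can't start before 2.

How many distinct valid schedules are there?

Splitting on Q: it can be 1 (21), 2 (21). Listing each branch's schedules as (A, J, N, L):
Q=1: (4,1,6,3) (4,2,6,3) (4,3,6,3) (5,1,6,3) (5,1,6,4) (5,2,6,3) (5,2,6,4) (5,3,6,3) (5,3,6,4) (5,4,6,3) (5,4,6,4) (6,1,6,3) (6,1,6,4) (6,2,6,3) (6,2,6,4) (6,3,6,3) (6,3,6,4) (6,4,6,3) (6,4,6,4) (6,5,6,3) (6,5,6,4) — 21.
Q=2: (4,1,6,3) (4,2,6,3) (4,3,6,3) (5,1,6,3) (5,1,6,4) (5,2,6,3) (5,2,6,4) (5,3,6,3) (5,3,6,4) (5,4,6,3) (5,4,6,4) (6,1,6,3) (6,1,6,4) (6,2,6,3) (6,2,6,4) (6,3,6,3) (6,3,6,4) (6,4,6,3) (6,4,6,4) (6,5,6,3) (6,5,6,4) — 21.
Summing: 21 + 21 = 42.

42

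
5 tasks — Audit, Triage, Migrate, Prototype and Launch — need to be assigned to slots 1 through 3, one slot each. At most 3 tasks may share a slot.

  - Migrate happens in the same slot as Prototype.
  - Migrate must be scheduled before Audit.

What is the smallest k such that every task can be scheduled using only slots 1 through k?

The precedence chain requires at least 2 distinct slots.
With at most 3 per slot and 5 tasks, at least 2 slots are needed.
2 works (last occupied slot: 2): for example Audit in 2, Launch in 2, Triage in 1, Prototype in 1, Migrate in 1.

2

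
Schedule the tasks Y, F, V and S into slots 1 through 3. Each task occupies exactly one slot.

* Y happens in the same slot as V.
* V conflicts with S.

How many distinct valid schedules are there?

18

Splitting on Y: it can be 1 (6), 2 (6), 3 (6). Listing each branch's schedules as (F, V, S):
Y=1: (1,1,2) (1,1,3) (2,1,2) (2,1,3) (3,1,2) (3,1,3) — 6.
Y=2: (1,2,1) (1,2,3) (2,2,1) (2,2,3) (3,2,1) (3,2,3) — 6.
Y=3: (1,3,1) (1,3,2) (2,3,1) (2,3,2) (3,3,1) (3,3,2) — 6.
Summing: 6 + 6 + 6 = 18.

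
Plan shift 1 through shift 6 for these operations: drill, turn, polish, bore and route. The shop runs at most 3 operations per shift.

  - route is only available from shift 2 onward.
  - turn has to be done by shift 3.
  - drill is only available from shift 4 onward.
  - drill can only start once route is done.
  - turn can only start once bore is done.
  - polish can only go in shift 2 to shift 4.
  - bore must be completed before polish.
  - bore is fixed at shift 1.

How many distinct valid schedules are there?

54

Splitting on drill: it can be shift 4 (12), shift 5 (18), shift 6 (24). Listing each branch's schedules as (turn, polish, bore, route) by shift number:
drill=shift 4: (2,2,1,2) (2,2,1,3) (2,3,1,2) (2,3,1,3) (2,4,1,2) (2,4,1,3) (3,2,1,2) (3,2,1,3) (3,3,1,2) (3,3,1,3) (3,4,1,2) (3,4,1,3) — 12.
drill=shift 5: (2,2,1,2) (2,2,1,3) (2,2,1,4) (2,3,1,2) (2,3,1,3) (2,3,1,4) (2,4,1,2) (2,4,1,3) (2,4,1,4) (3,2,1,2) (3,2,1,3) (3,2,1,4) (3,3,1,2) (3,3,1,3) (3,3,1,4) (3,4,1,2) (3,4,1,3) (3,4,1,4) — 18.
drill=shift 6: (2,2,1,2) (2,2,1,3) (2,2,1,4) (2,2,1,5) (2,3,1,2) (2,3,1,3) (2,3,1,4) (2,3,1,5) (2,4,1,2) (2,4,1,3) (2,4,1,4) (2,4,1,5) (3,2,1,2) (3,2,1,3) (3,2,1,4) (3,2,1,5) (3,3,1,2) (3,3,1,3) (3,3,1,4) (3,3,1,5) (3,4,1,2) (3,4,1,3) (3,4,1,4) (3,4,1,5) — 24.
Summing: 12 + 18 + 24 = 54.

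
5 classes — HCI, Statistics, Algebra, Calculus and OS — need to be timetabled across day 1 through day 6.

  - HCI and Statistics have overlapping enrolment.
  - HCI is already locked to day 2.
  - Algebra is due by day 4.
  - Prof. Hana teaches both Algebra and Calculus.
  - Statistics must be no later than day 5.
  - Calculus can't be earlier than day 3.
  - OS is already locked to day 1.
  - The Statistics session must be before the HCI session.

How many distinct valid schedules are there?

Splitting on Algebra: it can be day 1 (4), day 2 (4), day 3 (3), day 4 (3). Listing each branch's schedules as (HCI, Statistics, Calculus, OS) by day number:
Algebra=day 1: (2,1,3,1) (2,1,4,1) (2,1,5,1) (2,1,6,1) — 4.
Algebra=day 2: (2,1,3,1) (2,1,4,1) (2,1,5,1) (2,1,6,1) — 4.
Algebra=day 3: (2,1,4,1) (2,1,5,1) (2,1,6,1) — 3.
Algebra=day 4: (2,1,3,1) (2,1,5,1) (2,1,6,1) — 3.
Summing: 4 + 4 + 3 + 3 = 14.

14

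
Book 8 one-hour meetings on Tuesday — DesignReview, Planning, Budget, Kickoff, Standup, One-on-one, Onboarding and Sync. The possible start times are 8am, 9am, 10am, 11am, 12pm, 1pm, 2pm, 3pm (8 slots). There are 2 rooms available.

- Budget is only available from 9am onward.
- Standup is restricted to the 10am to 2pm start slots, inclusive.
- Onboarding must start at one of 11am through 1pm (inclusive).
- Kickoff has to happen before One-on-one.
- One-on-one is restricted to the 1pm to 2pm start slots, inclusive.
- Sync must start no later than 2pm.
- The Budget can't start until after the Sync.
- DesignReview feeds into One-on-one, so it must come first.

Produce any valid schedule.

Planning -> 10am; Standup -> 10am; Budget -> 9am; One-on-one -> 1pm; Sync -> 8am; Kickoff -> 9am; DesignReview -> 8am; Onboarding -> 11am

Checking: Sync(8am) before Budget(9am); DesignReview(8am) before One-on-one(1pm); Kickoff(9am) before One-on-one(1pm); Onboarding=11am in [11am,1pm]; Sync=8am in [8am,2pm]; Standup=10am in [10am,2pm]; One-on-one=1pm in [1pm,2pm]; Budget=9am in [9am,3pm]; max 2 per slot (cap 2).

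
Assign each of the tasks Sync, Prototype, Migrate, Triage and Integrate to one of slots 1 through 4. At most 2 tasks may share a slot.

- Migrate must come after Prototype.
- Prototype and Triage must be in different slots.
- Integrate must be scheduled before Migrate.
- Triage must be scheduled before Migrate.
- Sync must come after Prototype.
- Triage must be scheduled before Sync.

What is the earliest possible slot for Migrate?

Precedence pushes Migrate to at least 2.
Migrate at 3 is achievable: Sync -> 3, Triage -> 2, Migrate -> 3, Prototype -> 1, Integrate -> 1.
Nothing earlier works — the conflict and capacity constraints rule out every slot before 3.

3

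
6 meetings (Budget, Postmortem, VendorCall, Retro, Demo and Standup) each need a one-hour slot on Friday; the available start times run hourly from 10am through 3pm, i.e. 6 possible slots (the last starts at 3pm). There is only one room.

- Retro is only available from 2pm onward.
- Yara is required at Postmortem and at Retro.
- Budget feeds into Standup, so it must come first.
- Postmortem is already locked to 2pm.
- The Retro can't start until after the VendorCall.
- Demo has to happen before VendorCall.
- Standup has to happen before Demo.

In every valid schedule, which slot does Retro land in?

3pm

Retro's window is 2pm–3pm.
Postmortem is fixed at 2pm, and Retro can't share a slot with Postmortem.
So Retro must be 3pm.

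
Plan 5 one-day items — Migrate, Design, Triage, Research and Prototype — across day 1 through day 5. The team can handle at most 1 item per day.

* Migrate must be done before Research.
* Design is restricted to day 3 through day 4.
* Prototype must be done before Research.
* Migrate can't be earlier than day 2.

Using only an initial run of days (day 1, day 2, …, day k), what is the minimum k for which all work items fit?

5 days

The precedence chain requires at least 2 distinct days.
With at most 1 per day and 5 work items, at least 5 days are needed.
Design can't be placed before day 3, so the schedule must run through at least day 3.
5 works (last occupied day: day 5): for example Triage=day 5, Prototype=day 1, Design=day 3, Migrate=day 2, Research=day 4.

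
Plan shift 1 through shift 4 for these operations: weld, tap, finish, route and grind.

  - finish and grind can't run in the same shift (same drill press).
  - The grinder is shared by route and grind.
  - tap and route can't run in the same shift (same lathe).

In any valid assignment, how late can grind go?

grind at shift 4 is achievable: tap in shift 1; weld in shift 1; finish in shift 1; grind in shift 4; route in shift 2.

shift 4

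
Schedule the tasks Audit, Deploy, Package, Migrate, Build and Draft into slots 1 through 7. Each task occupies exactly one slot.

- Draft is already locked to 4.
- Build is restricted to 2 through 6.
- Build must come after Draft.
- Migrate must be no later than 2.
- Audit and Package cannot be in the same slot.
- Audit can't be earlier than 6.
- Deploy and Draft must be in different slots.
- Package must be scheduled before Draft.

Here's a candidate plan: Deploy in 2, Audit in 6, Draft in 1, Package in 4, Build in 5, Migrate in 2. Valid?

Audit can't be earlier than 6 — holds.
Build must come after Draft — holds.
Draft is already locked to 4 — violated.
Audit and Package cannot be in the same slot — holds.
Package must be scheduled before Draft — violated.
Deploy and Draft must be in different slots — holds.
Build is restricted to 2 through 6 — holds.
Migrate must be no later than 2 — holds.

Invalid. Package must be scheduled before Draft.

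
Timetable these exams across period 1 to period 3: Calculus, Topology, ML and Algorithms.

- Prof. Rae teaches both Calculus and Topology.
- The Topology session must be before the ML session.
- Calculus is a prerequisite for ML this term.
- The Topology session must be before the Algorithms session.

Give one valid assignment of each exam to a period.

ML -> period 3; Topology -> period 1; Calculus -> period 2; Algorithms -> period 2

Checking: Topology(period 1) before ML(period 3); Topology(period 1) before Algorithms(period 2); Calculus(period 2) before ML(period 3); Calculus(period 2) != Topology(period 1).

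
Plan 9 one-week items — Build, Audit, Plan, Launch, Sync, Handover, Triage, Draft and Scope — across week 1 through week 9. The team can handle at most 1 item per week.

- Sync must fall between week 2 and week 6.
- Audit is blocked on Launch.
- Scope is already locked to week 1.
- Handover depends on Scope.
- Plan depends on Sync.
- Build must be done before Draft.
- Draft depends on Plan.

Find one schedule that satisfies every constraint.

Plan -> week 3, Handover -> week 8, Triage -> week 9, Audit -> week 7, Scope -> week 1, Draft -> week 5, Sync -> week 2, Launch -> week 6, Build -> week 4

Checking: Sync(week 2) before Plan(week 3); Build(week 4) before Draft(week 5); Plan(week 3) before Draft(week 5); Scope(week 1) before Handover(week 8); Launch(week 6) before Audit(week 7); Sync=week 2 in [week 2,week 6]; Scope=week 1 in [week 1,week 1]; max 1 per week (cap 1).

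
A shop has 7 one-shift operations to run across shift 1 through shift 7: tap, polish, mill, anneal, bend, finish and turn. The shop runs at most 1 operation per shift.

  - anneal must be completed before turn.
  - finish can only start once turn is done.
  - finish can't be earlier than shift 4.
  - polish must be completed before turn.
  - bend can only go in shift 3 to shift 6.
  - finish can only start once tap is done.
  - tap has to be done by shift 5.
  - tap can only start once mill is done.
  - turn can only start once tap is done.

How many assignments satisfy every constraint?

48

Splitting on tap: it can be shift 2 (8), shift 3 (12), shift 4 (16), shift 5 (12). Listing each branch's schedules as (polish, mill, anneal, bend, finish, turn) by shift number:
tap=shift 2: (3,1,4,5,7,6) (3,1,4,6,7,5) (3,1,5,4,7,6) (4,1,3,5,7,6) (4,1,3,6,7,5) (4,1,5,3,7,6) (5,1,3,4,7,6) (5,1,4,3,7,6) — 8.
tap=shift 3: (1,2,4,5,7,6) (1,2,4,6,7,5) (1,2,5,4,7,6) (2,1,4,5,7,6) (2,1,4,6,7,5) (2,1,5,4,7,6) (4,1,2,5,7,6) (4,1,2,6,7,5) (4,2,1,5,7,6) (4,2,1,6,7,5) (5,1,2,4,7,6) (5,2,1,4,7,6) — 12.
tap=shift 4: (1,2,3,5,7,6) (1,2,3,6,7,5) (1,2,5,3,7,6) (1,3,2,5,7,6) (1,3,2,6,7,5) (2,1,3,5,7,6) (2,1,3,6,7,5) (2,1,5,3,7,6) (2,3,1,5,7,6) (2,3,1,6,7,5) (3,1,2,5,7,6) (3,1,2,6,7,5) (3,2,1,5,7,6) (3,2,1,6,7,5) (5,1,2,3,7,6) (5,2,1,3,7,6) — 16.
tap=shift 5: (1,2,3,4,7,6) (1,2,4,3,7,6) (1,3,2,4,7,6) (1,4,2,3,7,6) (2,1,3,4,7,6) (2,1,4,3,7,6) (2,3,1,4,7,6) (2,4,1,3,7,6) (3,1,2,4,7,6) (3,2,1,4,7,6) (4,1,2,3,7,6) (4,2,1,3,7,6) — 12.
Summing: 8 + 12 + 16 + 12 = 48.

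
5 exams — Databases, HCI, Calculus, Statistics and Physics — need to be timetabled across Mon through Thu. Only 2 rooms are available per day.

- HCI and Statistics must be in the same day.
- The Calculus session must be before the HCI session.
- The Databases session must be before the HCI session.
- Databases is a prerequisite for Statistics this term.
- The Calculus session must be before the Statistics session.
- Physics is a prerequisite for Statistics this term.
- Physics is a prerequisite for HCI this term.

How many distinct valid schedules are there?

Splitting on Databases: it can be Mon (11), Tue (11), Wed (8). Listing each branch's schedules as (HCI, Calculus, Statistics, Physics):
Databases=Mon: (Wed,Mon,Wed,Tue) (Wed,Tue,Wed,Mon) (Wed,Tue,Wed,Tue) (Thu,Mon,Thu,Tue) (Thu,Mon,Thu,Wed) (Thu,Tue,Thu,Mon) (Thu,Tue,Thu,Tue) (Thu,Tue,Thu,Wed) (Thu,Wed,Thu,Mon) (Thu,Wed,Thu,Tue) (Thu,Wed,Thu,Wed) — 11.
Databases=Tue: (Wed,Mon,Wed,Mon) (Wed,Mon,Wed,Tue) (Wed,Tue,Wed,Mon) (Thu,Mon,Thu,Mon) (Thu,Mon,Thu,Tue) (Thu,Mon,Thu,Wed) (Thu,Tue,Thu,Mon) (Thu,Tue,Thu,Wed) (Thu,Wed,Thu,Mon) (Thu,Wed,Thu,Tue) (Thu,Wed,Thu,Wed) — 11.
Databases=Wed: (Thu,Mon,Thu,Mon) (Thu,Mon,Thu,Tue) (Thu,Mon,Thu,Wed) (Thu,Tue,Thu,Mon) (Thu,Tue,Thu,Tue) (Thu,Tue,Thu,Wed) (Thu,Wed,Thu,Mon) (Thu,Wed,Thu,Tue) — 8.
Summing: 11 + 11 + 8 = 30.

30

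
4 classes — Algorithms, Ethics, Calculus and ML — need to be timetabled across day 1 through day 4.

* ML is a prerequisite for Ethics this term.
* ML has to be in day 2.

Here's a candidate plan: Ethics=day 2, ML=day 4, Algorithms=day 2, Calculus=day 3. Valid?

ML is a prerequisite for Ethics this term — violated.
ML has to be in day 2 — violated.

No — it violates: ML is a prerequisite for Ethics this term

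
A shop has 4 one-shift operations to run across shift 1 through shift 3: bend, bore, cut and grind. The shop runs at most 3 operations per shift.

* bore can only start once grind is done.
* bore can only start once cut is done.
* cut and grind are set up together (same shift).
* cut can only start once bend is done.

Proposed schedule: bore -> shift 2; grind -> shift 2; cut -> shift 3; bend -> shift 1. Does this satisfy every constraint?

bore can only start once grind is done — violated.
The shop runs at most 3 operations per shift — holds.
cut can only start once bend is done — holds.
bore can only start once cut is done — violated.
cut and grind are set up together (same shift) — violated.

No. bore can only start once cut is done is not satisfied.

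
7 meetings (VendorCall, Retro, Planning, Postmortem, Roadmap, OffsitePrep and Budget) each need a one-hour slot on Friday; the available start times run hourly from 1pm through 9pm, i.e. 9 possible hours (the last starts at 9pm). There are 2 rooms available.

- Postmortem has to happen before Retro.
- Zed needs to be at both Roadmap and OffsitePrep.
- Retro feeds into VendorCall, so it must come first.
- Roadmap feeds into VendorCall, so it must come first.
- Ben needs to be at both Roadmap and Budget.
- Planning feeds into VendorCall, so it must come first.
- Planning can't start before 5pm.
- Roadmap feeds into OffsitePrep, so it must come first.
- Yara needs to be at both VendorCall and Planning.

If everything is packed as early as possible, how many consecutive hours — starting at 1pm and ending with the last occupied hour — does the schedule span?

6

The precedence chain requires at least 3 distinct hours.
With at most 2 per hour and 7 meetings, at least 4 hours are needed.
Propagating the time windows through the other constraints, VendorCall can't land before 6pm — that is hour 6 counting from 1pm — so the schedule must run through at least 6 hours.
6 works (last occupied hour: 6pm): for example Postmortem in 1pm; Roadmap in 1pm; VendorCall in 6pm; OffsitePrep in 2pm; Budget in 3pm; Planning in 5pm; Retro in 2pm.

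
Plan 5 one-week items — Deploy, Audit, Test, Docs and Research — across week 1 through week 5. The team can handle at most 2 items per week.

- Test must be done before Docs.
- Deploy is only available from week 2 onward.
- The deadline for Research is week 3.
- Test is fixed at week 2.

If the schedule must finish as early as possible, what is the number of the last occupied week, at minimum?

week 3

The precedence chain requires at least 2 distinct weeks.
With at most 2 per week and 5 work items, at least 3 weeks are needed.
Propagating the time windows through the other constraints, Docs can't land before week 3, so the schedule must run through at least week 3.
3 works (last occupied week: week 3): for example Deploy=week 2, Audit=week 1, Test=week 2, Docs=week 3, Research=week 1.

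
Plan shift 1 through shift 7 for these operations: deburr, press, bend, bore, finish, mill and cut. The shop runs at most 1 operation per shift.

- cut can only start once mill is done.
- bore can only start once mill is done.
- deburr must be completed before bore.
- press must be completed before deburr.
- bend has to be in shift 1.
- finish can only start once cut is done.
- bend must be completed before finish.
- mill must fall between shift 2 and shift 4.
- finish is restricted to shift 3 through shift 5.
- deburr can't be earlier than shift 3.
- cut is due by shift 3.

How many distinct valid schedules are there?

Enumerating: finish in shift 4; press in shift 5; bore in shift 7; cut in shift 3; bend in shift 1; deburr in shift 6; mill in shift 2 | deburr -> shift 6; bore -> shift 7; bend -> shift 1; finish -> shift 5; press -> shift 4; mill -> shift 2; cut -> shift 3.

2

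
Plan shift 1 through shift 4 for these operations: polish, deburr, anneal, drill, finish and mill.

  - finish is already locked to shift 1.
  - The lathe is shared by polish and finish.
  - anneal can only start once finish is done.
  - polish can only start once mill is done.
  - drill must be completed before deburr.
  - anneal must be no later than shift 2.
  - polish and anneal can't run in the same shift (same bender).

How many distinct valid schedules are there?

30

Splitting on polish: it can be shift 3 (12), shift 4 (18). Listing each branch's schedules as (deburr, anneal, drill, finish, mill) by shift number:
polish=shift 3: (2,2,1,1,1) (2,2,1,1,2) (3,2,1,1,1) (3,2,1,1,2) (3,2,2,1,1) (3,2,2,1,2) (4,2,1,1,1) (4,2,1,1,2) (4,2,2,1,1) (4,2,2,1,2) (4,2,3,1,1) (4,2,3,1,2) — 12.
polish=shift 4: (2,2,1,1,1) (2,2,1,1,2) (2,2,1,1,3) (3,2,1,1,1) (3,2,1,1,2) (3,2,1,1,3) (3,2,2,1,1) (3,2,2,1,2) (3,2,2,1,3) (4,2,1,1,1) (4,2,1,1,2) (4,2,1,1,3) (4,2,2,1,1) (4,2,2,1,2) (4,2,2,1,3) (4,2,3,1,1) (4,2,3,1,2) (4,2,3,1,3) — 18.
Summing: 12 + 18 = 30.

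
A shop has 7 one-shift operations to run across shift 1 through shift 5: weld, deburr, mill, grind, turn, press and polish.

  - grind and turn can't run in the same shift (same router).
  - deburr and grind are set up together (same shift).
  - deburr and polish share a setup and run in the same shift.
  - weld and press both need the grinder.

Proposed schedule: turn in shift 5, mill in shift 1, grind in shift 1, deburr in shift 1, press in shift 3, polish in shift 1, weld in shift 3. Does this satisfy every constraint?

grind and turn can't run in the same shift (same router) — holds.
deburr and polish share a setup and run in the same shift — holds.
deburr and grind are set up together (same shift) — holds.
weld and press both need the grinder — violated.

Invalid. weld and press both need the grinder.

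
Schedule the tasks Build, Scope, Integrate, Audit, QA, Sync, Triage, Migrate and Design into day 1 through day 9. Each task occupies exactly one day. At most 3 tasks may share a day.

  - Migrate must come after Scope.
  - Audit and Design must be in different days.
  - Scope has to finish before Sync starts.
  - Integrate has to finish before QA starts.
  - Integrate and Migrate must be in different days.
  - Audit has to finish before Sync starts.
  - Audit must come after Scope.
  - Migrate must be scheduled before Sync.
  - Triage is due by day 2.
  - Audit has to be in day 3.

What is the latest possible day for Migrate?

day 8

Precedence pushes Migrate to at least day 2; downstream work caps Migrate at day 8.
Migrate at day 8 is achievable: Integrate -> day 1, Sync -> day 9, Design -> day 2, Triage -> day 1, Scope -> day 1, Migrate -> day 8, QA -> day 2, Audit -> day 3, Build -> day 2.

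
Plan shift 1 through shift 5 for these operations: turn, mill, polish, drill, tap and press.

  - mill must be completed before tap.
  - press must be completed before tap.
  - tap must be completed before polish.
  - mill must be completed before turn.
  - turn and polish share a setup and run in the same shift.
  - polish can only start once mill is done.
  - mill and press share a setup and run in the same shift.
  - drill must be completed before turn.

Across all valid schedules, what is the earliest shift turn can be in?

Turn must be in the same shift as polish, which can't be before shift 3, so turn is at least shift 3.
turn at shift 3 is achievable: tap -> shift 2; polish -> shift 3; press -> shift 1; mill -> shift 1; drill -> shift 1; turn -> shift 3.

shift 3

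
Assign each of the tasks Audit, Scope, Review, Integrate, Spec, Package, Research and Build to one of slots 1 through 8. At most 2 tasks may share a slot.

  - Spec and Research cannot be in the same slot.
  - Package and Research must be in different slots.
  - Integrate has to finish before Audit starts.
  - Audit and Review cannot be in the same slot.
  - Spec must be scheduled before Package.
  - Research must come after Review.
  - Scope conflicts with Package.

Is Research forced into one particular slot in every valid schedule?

Research can be 2 (e.g. Audit -> 2; Integrate -> 1; Spec -> 3; Review -> 1; Build -> 4; Scope -> 3; Package -> 4; Research -> 2) or 3 (e.g. Integrate=1; Scope=3; Package=4; Audit=2; Research=3; Spec=2; Review=1; Build=4).

No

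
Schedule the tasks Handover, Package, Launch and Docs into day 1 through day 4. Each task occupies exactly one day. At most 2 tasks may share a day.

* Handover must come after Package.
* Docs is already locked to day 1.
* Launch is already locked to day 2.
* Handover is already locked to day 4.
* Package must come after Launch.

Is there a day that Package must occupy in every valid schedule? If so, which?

Launch is fixed at day 2 and must come before Package, so Package is at least day 3.
Handover is fixed at day 4 and must come after Package, so Package is at most day 3.
So Package must be day 3.

day 3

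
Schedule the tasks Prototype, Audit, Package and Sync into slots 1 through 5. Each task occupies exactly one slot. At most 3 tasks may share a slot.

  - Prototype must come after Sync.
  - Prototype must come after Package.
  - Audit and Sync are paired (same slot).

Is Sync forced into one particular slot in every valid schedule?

Sync can be 1 (e.g. Prototype=2, Package=1, Audit=1, Sync=1) or 2 (e.g. Sync=2, Package=1, Prototype=3, Audit=2).

No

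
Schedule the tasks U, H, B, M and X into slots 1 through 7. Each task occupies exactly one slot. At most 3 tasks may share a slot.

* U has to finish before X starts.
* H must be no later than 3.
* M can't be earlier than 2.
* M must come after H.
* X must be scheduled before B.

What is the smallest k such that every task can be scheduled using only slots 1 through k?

The precedence chain requires at least 3 distinct slots.
With at most 3 per slot and 5 tasks, at least 2 slots are needed.
3 works (last occupied slot: 3): for example M in 2, H in 1, B in 3, U in 1, X in 2.

3 slots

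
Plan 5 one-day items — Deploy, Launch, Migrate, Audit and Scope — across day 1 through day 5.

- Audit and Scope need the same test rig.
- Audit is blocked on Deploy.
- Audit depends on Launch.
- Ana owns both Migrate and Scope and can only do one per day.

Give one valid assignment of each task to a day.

Scope=day 3; Migrate=day 1; Audit=day 2; Launch=day 1; Deploy=day 1

Checking: Deploy(day 1) before Audit(day 2); Launch(day 1) before Audit(day 2); Migrate(day 1) != Scope(day 3); Audit(day 2) != Scope(day 3).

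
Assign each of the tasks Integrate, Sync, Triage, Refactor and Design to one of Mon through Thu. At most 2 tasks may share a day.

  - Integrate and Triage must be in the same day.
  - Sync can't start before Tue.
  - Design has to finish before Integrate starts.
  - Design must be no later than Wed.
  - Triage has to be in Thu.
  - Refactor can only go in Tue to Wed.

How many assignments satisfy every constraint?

10

Splitting on Sync: it can be Tue (5), Wed (5). Listing each branch's schedules as (Integrate, Triage, Refactor, Design):
Sync=Tue: (Thu,Thu,Tue,Mon) (Thu,Thu,Tue,Wed) (Thu,Thu,Wed,Mon) (Thu,Thu,Wed,Tue) (Thu,Thu,Wed,Wed) — 5.
Sync=Wed: (Thu,Thu,Tue,Mon) (Thu,Thu,Tue,Tue) (Thu,Thu,Tue,Wed) (Thu,Thu,Wed,Mon) (Thu,Thu,Wed,Tue) — 5.
Summing: 5 + 5 = 10.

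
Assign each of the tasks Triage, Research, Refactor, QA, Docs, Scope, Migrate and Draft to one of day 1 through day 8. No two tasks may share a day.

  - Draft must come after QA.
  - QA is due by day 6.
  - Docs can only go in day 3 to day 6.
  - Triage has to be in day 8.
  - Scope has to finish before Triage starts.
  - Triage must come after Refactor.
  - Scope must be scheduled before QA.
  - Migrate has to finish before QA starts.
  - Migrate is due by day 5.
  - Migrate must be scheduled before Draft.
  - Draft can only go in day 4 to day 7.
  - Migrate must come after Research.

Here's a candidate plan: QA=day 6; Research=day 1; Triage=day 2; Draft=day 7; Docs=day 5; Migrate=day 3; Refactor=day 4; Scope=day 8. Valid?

Invalid. Scope has to finish before Triage starts.

Migrate must be scheduled before Draft — holds.
Migrate is due by day 5 — holds.
Scope must be scheduled before QA — violated.
Migrate must come after Research — holds.
Draft must come after QA — holds.
Migrate has to finish before QA starts — holds.
Draft can only go in day 4 to day 7 — holds.
Triage has to be in day 8 — violated.
Scope has to finish before Triage starts — violated.
No two tasks may share a day — holds.
QA is due by day 6 — holds.
Triage must come after Refactor — violated.
Docs can only go in day 3 to day 6 — holds.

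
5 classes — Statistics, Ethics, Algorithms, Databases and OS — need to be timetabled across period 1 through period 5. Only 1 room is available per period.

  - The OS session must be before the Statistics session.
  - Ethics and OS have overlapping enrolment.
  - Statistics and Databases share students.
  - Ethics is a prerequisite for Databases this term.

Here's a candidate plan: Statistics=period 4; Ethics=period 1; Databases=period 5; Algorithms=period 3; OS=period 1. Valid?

Ethics and OS have overlapping enrolment — violated.
Only 1 room is available per period — violated.
Ethics is a prerequisite for Databases this term — holds.
The OS session must be before the Statistics session — holds.
Statistics and Databases share students — holds.

Invalid. Ethics and OS have overlapping enrolment.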